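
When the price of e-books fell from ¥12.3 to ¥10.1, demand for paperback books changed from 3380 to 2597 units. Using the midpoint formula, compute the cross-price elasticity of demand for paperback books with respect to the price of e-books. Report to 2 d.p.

1.33

ΔQ_x = 2597 − 3380 = -783; ΔP_y = 10.1 − 12.3 = -2.2.
Midpoints: P̄_y = 11.20, Q̄_x = 2988.5.
ε_xy = (ΔQ_x/ΔP_y)(P̄_y/Q̄_x) = (-783/-2.2)(11.20/2988.5).
ε_xy > 0, so the goods are substitutes.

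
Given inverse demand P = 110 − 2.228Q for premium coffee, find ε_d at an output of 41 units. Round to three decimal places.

-0.204

At Q = 41, P = 110 − 2.228(41) = 18.65.
dP/dQ = −2.228, so dQ/dP = 1/(−2.228) = -0.449.
ε = (dQ/dP)(P/Q) = (-0.449)(18.65/41).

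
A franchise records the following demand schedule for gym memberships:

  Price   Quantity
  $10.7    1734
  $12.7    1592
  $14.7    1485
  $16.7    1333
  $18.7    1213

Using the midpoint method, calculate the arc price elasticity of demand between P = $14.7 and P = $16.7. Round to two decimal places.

At P = 14.7, Q = 1485; at P = 16.7, Q = 1333.
ΔQ = -152, ΔP = 2.0. Midpoints: P̄ = 15.70, Q̄ = 1409.0.
ε = (ΔQ/ΔP)(P̄/Q̄) = (-152/2.0)(15.70/1409.0).

-0.85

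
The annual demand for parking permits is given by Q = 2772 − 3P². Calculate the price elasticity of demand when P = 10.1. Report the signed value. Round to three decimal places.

At P = 10.1, Q = 2465.970.
dQ/dP = −6P = -60.600.
ε = (dQ/dP)(P/Q) = (-60.600)(10.1/2465.970).

-0.248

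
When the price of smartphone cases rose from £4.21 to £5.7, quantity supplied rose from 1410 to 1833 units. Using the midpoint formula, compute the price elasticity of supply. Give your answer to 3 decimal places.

ΔQ = 1833 − 1410 = 423; ΔP = 5.7 − 4.21 = 1.49.
Midpoints: P̄ = 4.96, Q̄ = 1621.5.
ε_s = (ΔQ/ΔP)(P̄/Q̄) = (423/1.49)(4.96/1621.5).

0.868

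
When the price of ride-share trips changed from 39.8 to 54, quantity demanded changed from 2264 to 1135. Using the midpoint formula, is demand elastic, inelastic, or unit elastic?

Arc ε ≈ -2.194.
|ε| = 2.19 > 1.

elastic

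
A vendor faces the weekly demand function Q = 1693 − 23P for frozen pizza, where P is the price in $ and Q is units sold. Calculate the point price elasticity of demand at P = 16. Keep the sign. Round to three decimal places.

At P = 16, Q = 1325.
dQ/dP = −23.
ε = (dQ/dP)(P/Q) = (-23)(16/1325).

-0.278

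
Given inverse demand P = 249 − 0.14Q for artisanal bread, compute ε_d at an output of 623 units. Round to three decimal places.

-1.855

At Q = 623, P = 249 − 0.14(623) = 161.78.
dP/dQ = −0.14, so dQ/dP = 1/(−0.14) = -7.143.
ε = (dQ/dP)(P/Q) = (-7.143)(161.78/623).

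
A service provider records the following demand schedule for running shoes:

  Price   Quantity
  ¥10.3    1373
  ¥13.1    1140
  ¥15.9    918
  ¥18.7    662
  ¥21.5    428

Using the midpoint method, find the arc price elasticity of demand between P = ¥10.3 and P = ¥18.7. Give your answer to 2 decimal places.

At P = 10.3, Q = 1373; at P = 18.7, Q = 662.
ΔQ = -711, ΔP = 8.4. Midpoints: P̄ = 14.50, Q̄ = 1017.5.
ε = (ΔQ/ΔP)(P̄/Q̄) = (-711/8.4)(14.50/1017.5).

-1.21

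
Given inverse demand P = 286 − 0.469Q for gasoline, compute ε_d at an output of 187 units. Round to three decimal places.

At Q = 187, P = 286 − 0.469(187) = 198.30.
dP/dQ = −0.469, so dQ/dP = 1/(−0.469) = -2.132.
ε = (dQ/dP)(P/Q) = (-2.132)(198.30/187).

-2.261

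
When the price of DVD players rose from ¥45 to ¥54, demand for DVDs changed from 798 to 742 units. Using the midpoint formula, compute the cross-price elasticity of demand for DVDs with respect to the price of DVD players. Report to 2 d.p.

ΔQ_x = 742 − 798 = -56; ΔP_y = 54 − 45 = 9.
Midpoints: P̄_y = 49.50, Q̄_x = 770.0.
ε_xy = (ΔQ_x/ΔP_y)(P̄_y/Q̄_x) = (-56/9)(49.50/770.0).

-0.40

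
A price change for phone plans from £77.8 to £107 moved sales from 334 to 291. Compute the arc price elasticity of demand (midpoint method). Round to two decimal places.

-0.44

ΔQ = 291 − 334 = -43; ΔP = 107 − 77.8 = 29.2.
Midpoints: P̄ = 92.40, Q̄ = 312.5.
ε = (ΔQ/ΔP)(P̄/Q̄) = (-43/29.2)(92.40/312.5).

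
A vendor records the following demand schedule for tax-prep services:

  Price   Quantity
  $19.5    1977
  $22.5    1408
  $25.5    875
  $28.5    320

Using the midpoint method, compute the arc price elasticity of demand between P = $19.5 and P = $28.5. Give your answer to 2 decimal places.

At P = 19.5, Q = 1977; at P = 28.5, Q = 320.
ΔQ = -1657, ΔP = 9.0. Midpoints: P̄ = 24.00, Q̄ = 1148.5.
ε = (ΔQ/ΔP)(P̄/Q̄) = (-1657/9.0)(24.00/1148.5).

-3.85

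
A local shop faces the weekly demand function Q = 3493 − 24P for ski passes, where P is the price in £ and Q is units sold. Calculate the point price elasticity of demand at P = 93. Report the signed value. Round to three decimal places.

At P = 93, Q = 1261.
dQ/dP = −24.
ε = (dQ/dP)(P/Q) = (-24)(93/1261).

-1.770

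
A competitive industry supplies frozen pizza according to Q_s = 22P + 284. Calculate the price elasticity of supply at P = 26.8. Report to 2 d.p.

At P = 26.8, Q_s = 873.60.
dQ_s/dP = 22.
ε_s = (dQ_s/dP)(P/Q_s) = (22)(26.8/873.60).

0.67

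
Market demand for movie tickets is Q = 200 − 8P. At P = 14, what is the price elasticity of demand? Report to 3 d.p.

At P = 14, Q = 88.
dQ/dP = −8.
ε = (dQ/dP)(P/Q) = (-8)(14/88).
|ε| > 1, so demand is elastic at this price.

-1.273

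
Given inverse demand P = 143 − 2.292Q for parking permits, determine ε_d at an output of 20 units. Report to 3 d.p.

At Q = 20, P = 143 − 2.292(20) = 97.16.
dP/dQ = −2.292, so dQ/dP = 1/(−2.292) = -0.436.
ε = (dQ/dP)(P/Q) = (-0.436)(97.16/20).

-2.120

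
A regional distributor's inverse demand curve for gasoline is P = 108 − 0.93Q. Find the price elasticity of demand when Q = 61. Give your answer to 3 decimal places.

-0.904

At Q = 61, P = 108 − 0.93(61) = 51.27.
dP/dQ = −0.93, so dQ/dP = 1/(−0.93) = -1.075.
ε = (dQ/dP)(P/Q) = (-1.075)(51.27/61).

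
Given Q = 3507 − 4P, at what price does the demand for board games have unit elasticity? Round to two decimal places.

For linear demand Q = a − bP, ε = −bP/(a − bP). |ε| = 1 when bP = a − bP, i.e. P = a/(2b).
P = 3507/(2·4) = 3507/8 = 438.3750.

438.38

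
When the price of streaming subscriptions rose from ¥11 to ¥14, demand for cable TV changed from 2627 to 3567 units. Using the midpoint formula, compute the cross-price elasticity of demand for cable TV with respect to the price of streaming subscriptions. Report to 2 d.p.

ΔQ_x = 3567 − 2627 = 940; ΔP_y = 14 − 11 = 3.
Midpoints: P̄_y = 12.50, Q̄_x = 3097.0.
ε_xy = (ΔQ_x/ΔP_y)(P̄_y/Q̄_x) = (940/3)(12.50/3097.0).

1.26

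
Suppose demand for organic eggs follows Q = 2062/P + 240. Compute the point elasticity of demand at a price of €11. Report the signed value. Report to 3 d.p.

At P = 11, Q = 427.455.
dQ/dP = −2062/P² = -17.041.
ε = (dQ/dP)(P/Q) = (-17.041)(11/427.455).
|ε| < 1, so demand is inelastic at this price.

-0.439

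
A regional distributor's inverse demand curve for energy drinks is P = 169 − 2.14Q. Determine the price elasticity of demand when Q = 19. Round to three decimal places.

-3.156

At Q = 19, P = 169 − 2.14(19) = 128.34.
dP/dQ = −2.14, so dQ/dP = 1/(−2.14) = -0.467.
ε = (dQ/dP)(P/Q) = (-0.467)(128.34/19).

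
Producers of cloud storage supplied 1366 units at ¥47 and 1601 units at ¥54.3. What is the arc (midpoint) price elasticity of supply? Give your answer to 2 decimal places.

ΔQ = 1601 − 1366 = 235; ΔP = 54.3 − 47 = 7.3.
Midpoints: P̄ = 50.65, Q̄ = 1483.5.
ε_s = (ΔQ/ΔP)(P̄/Q̄) = (235/7.3)(50.65/1483.5).

1.10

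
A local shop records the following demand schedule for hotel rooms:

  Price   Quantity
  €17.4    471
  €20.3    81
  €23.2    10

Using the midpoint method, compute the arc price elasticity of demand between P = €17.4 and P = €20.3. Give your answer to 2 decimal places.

At P = 17.4, Q = 471; at P = 20.3, Q = 81.
ΔQ = -390, ΔP = 2.9. Midpoints: P̄ = 18.85, Q̄ = 276.0.
ε = (ΔQ/ΔP)(P̄/Q̄) = (-390/2.9)(18.85/276.0).

-9.18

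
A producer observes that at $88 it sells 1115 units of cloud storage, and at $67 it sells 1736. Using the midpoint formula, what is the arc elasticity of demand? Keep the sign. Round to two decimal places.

ΔQ = 1736 − 1115 = 621; ΔP = 67 − 88 = -21.
Midpoints: P̄ = 77.50, Q̄ = 1425.5.
ε = (ΔQ/ΔP)(P̄/Q̄) = (621/-21)(77.50/1425.5).

-1.61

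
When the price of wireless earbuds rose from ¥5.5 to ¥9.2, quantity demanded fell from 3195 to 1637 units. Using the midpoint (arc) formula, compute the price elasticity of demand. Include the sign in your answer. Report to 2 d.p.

-1.28

ΔQ = 1637 − 3195 = -1558; ΔP = 9.2 − 5.5 = 3.7.
Midpoints: P̄ = 7.35, Q̄ = 2416.0.
ε = (ΔQ/ΔP)(P̄/Q̄) = (-1558/3.7)(7.35/2416.0).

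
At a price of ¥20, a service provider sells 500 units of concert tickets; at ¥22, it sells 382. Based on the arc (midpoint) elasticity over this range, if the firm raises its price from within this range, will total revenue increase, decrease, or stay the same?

decrease

Arc ε = (-118/2)(21.00/441.0) ≈ -2.810.
|ε| = 2.81 > 1, so demand is elastic. A price rise therefore reduces total revenue.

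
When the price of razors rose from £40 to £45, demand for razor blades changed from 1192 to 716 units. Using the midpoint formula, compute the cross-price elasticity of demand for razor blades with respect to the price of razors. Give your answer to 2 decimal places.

ΔQ_x = 716 − 1192 = -476; ΔP_y = 45 − 40 = 5.
Midpoints: P̄_y = 42.50, Q̄_x = 954.0.
ε_xy = (ΔQ_x/ΔP_y)(P̄_y/Q̄_x) = (-476/5)(42.50/954.0).

-4.24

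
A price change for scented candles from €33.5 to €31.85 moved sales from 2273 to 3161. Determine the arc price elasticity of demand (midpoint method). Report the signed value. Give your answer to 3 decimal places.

ΔQ = 3161 − 2273 = 888; ΔP = 31.85 − 33.5 = -1.65.
Midpoints: P̄ = 32.67, Q̄ = 2717.0.
ε = (ΔQ/ΔP)(P̄/Q̄) = (888/-1.65)(32.67/2717.0).

-6.472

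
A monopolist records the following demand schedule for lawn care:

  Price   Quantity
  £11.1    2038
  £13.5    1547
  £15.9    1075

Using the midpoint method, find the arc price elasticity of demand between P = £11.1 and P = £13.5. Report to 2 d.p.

-1.40

At P = 11.1, Q = 2038; at P = 13.5, Q = 1547.
ΔQ = -491, ΔP = 2.4. Midpoints: P̄ = 12.30, Q̄ = 1792.5.
ε = (ΔQ/ΔP)(P̄/Q̄) = (-491/2.4)(12.30/1792.5).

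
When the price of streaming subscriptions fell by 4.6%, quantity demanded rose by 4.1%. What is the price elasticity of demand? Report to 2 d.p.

-0.89

ε = %ΔQ / %ΔP = (4.1)/(-4.6) = -0.891.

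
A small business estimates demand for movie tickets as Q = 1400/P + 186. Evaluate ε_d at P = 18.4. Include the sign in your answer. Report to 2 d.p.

-0.29

At P = 18.4, Q = 262.087.
dQ/dP = −1400/P² = -4.135.
ε = (dQ/dP)(P/Q) = (-4.135)(18.4/262.087).
|ε| < 1, so demand is inelastic at this price.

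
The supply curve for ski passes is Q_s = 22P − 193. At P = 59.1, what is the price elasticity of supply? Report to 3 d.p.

At P = 59.1, Q_s = 1107.20.
dQ_s/dP = 22.
ε_s = (dQ_s/dP)(P/Q_s) = (22)(59.1/1107.20).

1.174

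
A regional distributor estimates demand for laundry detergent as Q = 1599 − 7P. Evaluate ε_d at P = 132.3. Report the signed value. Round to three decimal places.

-1.376

At P = 132.3, Q = 672.900.
dQ/dP = −7.
ε = (dQ/dP)(P/Q) = (-7)(132.3/672.900).
|ε| > 1, so demand is elastic at this price.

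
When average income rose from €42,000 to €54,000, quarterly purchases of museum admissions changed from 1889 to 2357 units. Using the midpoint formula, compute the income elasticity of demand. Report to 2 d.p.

ΔQ = 468, ΔI = 12000. Midpoints: Ī = 48,000, Q̄ = 2123.0.
ε_I = (ΔQ/ΔI)(Ī/Q̄) = (468/12000)(48000/2123.0).
ε_I > 0, so the good is normal.

0.88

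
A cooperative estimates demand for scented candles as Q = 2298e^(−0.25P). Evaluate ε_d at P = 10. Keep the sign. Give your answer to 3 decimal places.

-2.500

At P = 10, Q = 188.631.
dQ/dP = −0.25·2298e^(−0.25P) = −0.25Q = -47.158.
ε = (dQ/dP)(P/Q) = (-47.158)(10/188.631).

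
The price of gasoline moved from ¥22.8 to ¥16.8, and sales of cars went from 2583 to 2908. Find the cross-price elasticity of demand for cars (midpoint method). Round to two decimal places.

-0.39

ΔQ_x = 2908 − 2583 = 325; ΔP_y = 16.8 − 22.8 = -6.
Midpoints: P̄_y = 19.80, Q̄_x = 2745.5.
ε_xy = (ΔQ_x/ΔP_y)(P̄_y/Q̄_x) = (325/-6)(19.80/2745.5).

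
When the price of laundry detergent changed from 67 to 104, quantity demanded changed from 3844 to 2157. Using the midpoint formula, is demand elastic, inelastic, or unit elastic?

elastic

Arc ε ≈ -1.299.
|ε| = 1.30 > 1.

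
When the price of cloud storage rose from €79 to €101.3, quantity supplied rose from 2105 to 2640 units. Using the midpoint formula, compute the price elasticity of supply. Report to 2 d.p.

ΔQ = 2640 − 2105 = 535; ΔP = 101.3 − 79 = 22.3.
Midpoints: P̄ = 90.15, Q̄ = 2372.5.
ε_s = (ΔQ/ΔP)(P̄/Q̄) = (535/22.3)(90.15/2372.5).

0.91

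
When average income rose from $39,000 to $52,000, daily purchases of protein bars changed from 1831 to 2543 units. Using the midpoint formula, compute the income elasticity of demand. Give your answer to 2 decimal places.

1.14

ΔQ = 712, ΔI = 13000. Midpoints: Ī = 45,500, Q̄ = 2187.0.
ε_I = (ΔQ/ΔI)(Ī/Q̄) = (712/13000)(45500/2187.0).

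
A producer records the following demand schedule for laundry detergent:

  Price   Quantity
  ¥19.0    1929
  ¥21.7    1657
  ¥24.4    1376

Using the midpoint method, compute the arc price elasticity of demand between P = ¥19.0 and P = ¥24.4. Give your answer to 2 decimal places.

At P = 19.0, Q = 1929; at P = 24.4, Q = 1376.
ΔQ = -553, ΔP = 5.4. Midpoints: P̄ = 21.70, Q̄ = 1652.5.
ε = (ΔQ/ΔP)(P̄/Q̄) = (-553/5.4)(21.70/1652.5).

-1.34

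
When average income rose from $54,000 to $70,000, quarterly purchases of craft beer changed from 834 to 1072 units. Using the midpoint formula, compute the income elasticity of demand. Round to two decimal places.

0.97

ΔQ = 238, ΔI = 16000. Midpoints: Ī = 62,000, Q̄ = 953.0.
ε_I = (ΔQ/ΔI)(Ī/Q̄) = (238/16000)(62000/953.0).
ε_I > 0, so the good is normal.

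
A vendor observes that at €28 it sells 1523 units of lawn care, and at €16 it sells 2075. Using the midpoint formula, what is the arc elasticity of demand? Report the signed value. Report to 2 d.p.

ΔQ = 2075 − 1523 = 552; ΔP = 16 − 28 = -12.
Midpoints: P̄ = 22.00, Q̄ = 1799.0.
ε = (ΔQ/ΔP)(P̄/Q̄) = (552/-12)(22.00/1799.0).

-0.56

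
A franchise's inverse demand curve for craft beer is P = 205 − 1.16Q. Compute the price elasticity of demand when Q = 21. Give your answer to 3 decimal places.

At Q = 21, P = 205 − 1.16(21) = 180.64.
dP/dQ = −1.16, so dQ/dP = 1/(−1.16) = -0.862.
ε = (dQ/dP)(P/Q) = (-0.862)(180.64/21).

-7.415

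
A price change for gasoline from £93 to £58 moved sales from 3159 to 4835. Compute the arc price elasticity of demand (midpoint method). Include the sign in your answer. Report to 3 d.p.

-0.905

ΔQ = 4835 − 3159 = 1676; ΔP = 58 − 93 = -35.
Midpoints: P̄ = 75.50, Q̄ = 3997.0.
ε = (ΔQ/ΔP)(P̄/Q̄) = (1676/-35)(75.50/3997.0).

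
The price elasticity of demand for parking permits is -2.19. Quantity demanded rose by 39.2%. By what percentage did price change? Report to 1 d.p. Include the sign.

%ΔP ≈ %ΔQ / ε = (39.2%)/(-2.19) = -17.90%.

-17.9%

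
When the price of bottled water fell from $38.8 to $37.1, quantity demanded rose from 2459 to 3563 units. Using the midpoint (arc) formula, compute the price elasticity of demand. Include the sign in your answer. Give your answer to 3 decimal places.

-8.185

ΔQ = 3563 − 2459 = 1104; ΔP = 37.1 − 38.8 = -1.7.
Midpoints: P̄ = 37.95, Q̄ = 3011.0.
ε = (ΔQ/ΔP)(P̄/Q̄) = (1104/-1.7)(37.95/3011.0).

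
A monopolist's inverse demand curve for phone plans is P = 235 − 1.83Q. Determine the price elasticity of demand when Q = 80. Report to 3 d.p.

At Q = 80, P = 235 − 1.83(80) = 88.60.
dP/dQ = −1.83, so dQ/dP = 1/(−1.83) = -0.546.
ε = (dQ/dP)(P/Q) = (-0.546)(88.60/80).

-0.605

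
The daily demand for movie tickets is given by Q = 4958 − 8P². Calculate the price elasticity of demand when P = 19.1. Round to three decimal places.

-2.862

At P = 19.1, Q = 2039.520.
dQ/dP = −16P = -305.600.
ε = (dQ/dP)(P/Q) = (-305.600)(19.1/2039.520).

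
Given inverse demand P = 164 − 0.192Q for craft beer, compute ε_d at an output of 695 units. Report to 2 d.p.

At Q = 695, P = 164 − 0.192(695) = 30.56.
dP/dQ = −0.192, so dQ/dP = 1/(−0.192) = -5.208.
ε = (dQ/dP)(P/Q) = (-5.208)(30.56/695).

-0.23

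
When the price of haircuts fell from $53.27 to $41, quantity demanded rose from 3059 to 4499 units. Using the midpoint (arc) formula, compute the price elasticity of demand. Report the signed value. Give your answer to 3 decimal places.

ΔQ = 4499 − 3059 = 1440; ΔP = 41 − 53.27 = -12.27.
Midpoints: P̄ = 47.14, Q̄ = 3779.0.
ε = (ΔQ/ΔP)(P̄/Q̄) = (1440/-12.27)(47.14/3779.0).

-1.464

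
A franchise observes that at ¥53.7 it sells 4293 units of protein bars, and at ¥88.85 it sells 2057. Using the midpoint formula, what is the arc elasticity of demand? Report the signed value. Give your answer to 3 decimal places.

-1.428

ΔQ = 2057 − 4293 = -2236; ΔP = 88.85 − 53.7 = 35.15.
Midpoints: P̄ = 71.28, Q̄ = 3175.0.
ε = (ΔQ/ΔP)(P̄/Q̄) = (-2236/35.15)(71.28/3175.0).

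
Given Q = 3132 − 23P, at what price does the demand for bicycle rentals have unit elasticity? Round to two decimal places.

For linear demand Q = a − bP, ε = −bP/(a − bP). |ε| = 1 when bP = a − bP, i.e. P = a/(2b).
P = 3132/(2·23) = 3132/46 = 68.0870.

68.09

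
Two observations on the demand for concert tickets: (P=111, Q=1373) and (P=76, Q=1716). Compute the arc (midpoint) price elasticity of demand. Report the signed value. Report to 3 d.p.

ΔQ = 1716 − 1373 = 343; ΔP = 76 − 111 = -35.
Midpoints: P̄ = 93.50, Q̄ = 1544.5.
ε = (ΔQ/ΔP)(P̄/Q̄) = (343/-35)(93.50/1544.5).

-0.593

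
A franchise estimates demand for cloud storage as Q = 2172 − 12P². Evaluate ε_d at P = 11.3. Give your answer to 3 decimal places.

At P = 11.3, Q = 639.720.
dQ/dP = −24P = -271.200.
ε = (dQ/dP)(P/Q) = (-271.200)(11.3/639.720).

-4.790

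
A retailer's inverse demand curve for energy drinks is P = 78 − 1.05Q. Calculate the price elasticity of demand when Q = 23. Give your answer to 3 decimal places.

-2.230

At Q = 23, P = 78 − 1.05(23) = 53.85.
dP/dQ = −1.05, so dQ/dP = 1/(−1.05) = -0.952.
ε = (dQ/dP)(P/Q) = (-0.952)(53.85/23).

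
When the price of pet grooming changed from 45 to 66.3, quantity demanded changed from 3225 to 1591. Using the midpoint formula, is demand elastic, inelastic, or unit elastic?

Arc ε ≈ -1.773.
|ε| = 1.77 > 1.

elastic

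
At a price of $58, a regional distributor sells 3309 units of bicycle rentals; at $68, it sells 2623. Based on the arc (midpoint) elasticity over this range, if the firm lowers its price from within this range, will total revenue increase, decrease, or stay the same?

Arc ε = (-686/10)(63.00/2966.0) ≈ -1.457.
|ε| = 1.46 > 1, so demand is elastic. A price cut therefore raises total revenue.

increase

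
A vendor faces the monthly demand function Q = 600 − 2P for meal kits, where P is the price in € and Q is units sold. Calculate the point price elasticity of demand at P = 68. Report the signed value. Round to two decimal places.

At P = 68, Q = 464.
dQ/dP = −2.
ε = (dQ/dP)(P/Q) = (-2)(68/464).

-0.29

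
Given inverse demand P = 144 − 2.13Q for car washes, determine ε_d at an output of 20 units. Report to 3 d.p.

-2.380

At Q = 20, P = 144 − 2.13(20) = 101.40.
dP/dQ = −2.13, so dQ/dP = 1/(−2.13) = -0.469.
ε = (dQ/dP)(P/Q) = (-0.469)(101.40/20).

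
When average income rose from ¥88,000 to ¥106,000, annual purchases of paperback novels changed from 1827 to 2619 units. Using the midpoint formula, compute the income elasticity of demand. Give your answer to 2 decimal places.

1.92

ΔQ = 792, ΔI = 18000. Midpoints: Ī = 97,000, Q̄ = 2223.0.
ε_I = (ΔQ/ΔI)(Ī/Q̄) = (792/18000)(97000/2223.0).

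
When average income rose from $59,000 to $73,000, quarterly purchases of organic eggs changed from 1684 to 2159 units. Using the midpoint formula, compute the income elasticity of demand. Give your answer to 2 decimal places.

ΔQ = 475, ΔI = 14000. Midpoints: Ī = 66,000, Q̄ = 1921.5.
ε_I = (ΔQ/ΔI)(Ī/Q̄) = (475/14000)(66000/1921.5).

1.17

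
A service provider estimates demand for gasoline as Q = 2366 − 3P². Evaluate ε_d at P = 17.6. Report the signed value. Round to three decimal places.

-1.294

At P = 17.6, Q = 1436.720.
dQ/dP = −6P = -105.600.
ε = (dQ/dP)(P/Q) = (-105.600)(17.6/1436.720).
|ε| > 1, so demand is elastic at this price.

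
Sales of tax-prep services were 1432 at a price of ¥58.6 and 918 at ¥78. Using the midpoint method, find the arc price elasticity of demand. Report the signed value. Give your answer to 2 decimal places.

-1.54

ΔQ = 918 − 1432 = -514; ΔP = 78 − 58.6 = 19.4.
Midpoints: P̄ = 68.30, Q̄ = 1175.0.
ε = (ΔQ/ΔP)(P̄/Q̄) = (-514/19.4)(68.30/1175.0).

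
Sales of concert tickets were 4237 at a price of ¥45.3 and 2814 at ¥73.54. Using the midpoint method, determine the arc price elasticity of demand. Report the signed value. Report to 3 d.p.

-0.849

ΔQ = 2814 − 4237 = -1423; ΔP = 73.54 − 45.3 = 28.24.
Midpoints: P̄ = 59.42, Q̄ = 3525.5.
ε = (ΔQ/ΔP)(P̄/Q̄) = (-1423/28.24)(59.42/3525.5).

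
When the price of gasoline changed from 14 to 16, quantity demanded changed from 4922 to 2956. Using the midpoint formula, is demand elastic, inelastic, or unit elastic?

elastic

Arc ε ≈ -3.743.
|ε| = 3.74 > 1.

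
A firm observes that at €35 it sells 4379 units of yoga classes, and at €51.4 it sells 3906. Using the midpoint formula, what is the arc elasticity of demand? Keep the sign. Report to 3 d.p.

ΔQ = 3906 − 4379 = -473; ΔP = 51.4 − 35 = 16.4.
Midpoints: P̄ = 43.20, Q̄ = 4142.5.
ε = (ΔQ/ΔP)(P̄/Q̄) = (-473/16.4)(43.20/4142.5).

-0.301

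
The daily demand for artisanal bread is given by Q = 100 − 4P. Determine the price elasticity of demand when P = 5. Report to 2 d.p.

-0.25

At P = 5, Q = 80.
dQ/dP = −4.
ε = (dQ/dP)(P/Q) = (-4)(5/80).
|ε| < 1, so demand is inelastic at this price.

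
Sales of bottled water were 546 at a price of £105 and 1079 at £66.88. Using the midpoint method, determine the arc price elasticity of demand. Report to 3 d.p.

ΔQ = 1079 − 546 = 533; ΔP = 66.88 − 105 = -38.12.
Midpoints: P̄ = 85.94, Q̄ = 812.5.
ε = (ΔQ/ΔP)(P̄/Q̄) = (533/-38.12)(85.94/812.5).

-1.479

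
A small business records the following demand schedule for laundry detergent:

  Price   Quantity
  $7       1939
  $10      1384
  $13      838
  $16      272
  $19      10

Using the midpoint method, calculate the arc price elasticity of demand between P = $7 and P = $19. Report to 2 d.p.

-2.14

At P = 7, Q = 1939; at P = 19, Q = 10.
ΔQ = -1929, ΔP = 12. Midpoints: P̄ = 13.00, Q̄ = 974.5.
ε = (ΔQ/ΔP)(P̄/Q̄) = (-1929/12)(13.00/974.5).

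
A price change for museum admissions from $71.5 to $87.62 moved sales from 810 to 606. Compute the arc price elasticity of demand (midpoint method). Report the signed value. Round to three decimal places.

ΔQ = 606 − 810 = -204; ΔP = 87.62 − 71.5 = 16.12.
Midpoints: P̄ = 79.56, Q̄ = 708.0.
ε = (ΔQ/ΔP)(P̄/Q̄) = (-204/16.12)(79.56/708.0).

-1.422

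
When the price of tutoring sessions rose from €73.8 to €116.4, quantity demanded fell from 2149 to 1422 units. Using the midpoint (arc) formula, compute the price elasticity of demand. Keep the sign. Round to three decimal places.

-0.909

ΔQ = 1422 − 2149 = -727; ΔP = 116.4 − 73.8 = 42.6.
Midpoints: P̄ = 95.10, Q̄ = 1785.5.
ε = (ΔQ/ΔP)(P̄/Q̄) = (-727/42.6)(95.10/1785.5).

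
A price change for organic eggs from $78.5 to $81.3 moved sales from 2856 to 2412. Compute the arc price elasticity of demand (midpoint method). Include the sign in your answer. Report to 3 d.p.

-4.810

ΔQ = 2412 − 2856 = -444; ΔP = 81.3 − 78.5 = 2.8.
Midpoints: P̄ = 79.90, Q̄ = 2634.0.
ε = (ΔQ/ΔP)(P̄/Q̄) = (-444/2.8)(79.90/2634.0).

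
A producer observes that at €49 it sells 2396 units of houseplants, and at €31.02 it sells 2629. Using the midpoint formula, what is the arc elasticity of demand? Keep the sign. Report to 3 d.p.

ΔQ = 2629 − 2396 = 233; ΔP = 31.02 − 49 = -17.98.
Midpoints: P̄ = 40.01, Q̄ = 2512.5.
ε = (ΔQ/ΔP)(P̄/Q̄) = (233/-17.98)(40.01/2512.5).

-0.206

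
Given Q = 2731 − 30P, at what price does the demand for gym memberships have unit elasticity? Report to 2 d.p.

45.52

For linear demand Q = a − bP, ε = −bP/(a − bP). |ε| = 1 when bP = a − bP, i.e. P = a/(2b).
P = 2731/(2·30) = 2731/60 = 45.5167.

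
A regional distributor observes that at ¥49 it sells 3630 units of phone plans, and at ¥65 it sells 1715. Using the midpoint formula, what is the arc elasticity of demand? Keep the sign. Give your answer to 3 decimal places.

ΔQ = 1715 − 3630 = -1915; ΔP = 65 − 49 = 16.
Midpoints: P̄ = 57.00, Q̄ = 2672.5.
ε = (ΔQ/ΔP)(P̄/Q̄) = (-1915/16)(57.00/2672.5).

-2.553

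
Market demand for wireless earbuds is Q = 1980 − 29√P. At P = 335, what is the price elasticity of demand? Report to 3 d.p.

At P = 335, Q = 1449.213.
dQ/dP = −29/(2√P) = -0.792.
ε = (dQ/dP)(P/Q) = (-0.792)(335/1449.213).

-0.183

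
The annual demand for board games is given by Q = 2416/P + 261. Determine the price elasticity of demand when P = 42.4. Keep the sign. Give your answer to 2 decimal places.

At P = 42.4, Q = 317.981.
dQ/dP = −2416/P² = -1.344.
ε = (dQ/dP)(P/Q) = (-1.344)(42.4/317.981).

-0.18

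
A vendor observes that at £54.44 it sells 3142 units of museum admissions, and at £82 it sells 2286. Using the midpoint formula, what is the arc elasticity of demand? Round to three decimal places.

-0.781

ΔQ = 2286 − 3142 = -856; ΔP = 82 − 54.44 = 27.56.
Midpoints: P̄ = 68.22, Q̄ = 2714.0.
ε = (ΔQ/ΔP)(P̄/Q̄) = (-856/27.56)(68.22/2714.0).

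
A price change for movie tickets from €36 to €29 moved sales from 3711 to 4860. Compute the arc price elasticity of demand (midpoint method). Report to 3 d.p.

-1.245

ΔQ = 4860 − 3711 = 1149; ΔP = 29 − 36 = -7.
Midpoints: P̄ = 32.50, Q̄ = 4285.5.
ε = (ΔQ/ΔP)(P̄/Q̄) = (1149/-7)(32.50/4285.5).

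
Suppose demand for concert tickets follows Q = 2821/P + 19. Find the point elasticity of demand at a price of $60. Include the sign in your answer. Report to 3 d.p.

At P = 60, Q = 66.017.
dQ/dP = −2821/P² = -0.784.
ε = (dQ/dP)(P/Q) = (-0.784)(60/66.017).

-0.712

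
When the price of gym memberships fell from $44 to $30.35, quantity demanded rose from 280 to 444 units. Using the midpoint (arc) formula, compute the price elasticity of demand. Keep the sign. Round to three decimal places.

ΔQ = 444 − 280 = 164; ΔP = 30.35 − 44 = -13.65.
Midpoints: P̄ = 37.17, Q̄ = 362.0.
ε = (ΔQ/ΔP)(P̄/Q̄) = (164/-13.65)(37.17/362.0).

-1.234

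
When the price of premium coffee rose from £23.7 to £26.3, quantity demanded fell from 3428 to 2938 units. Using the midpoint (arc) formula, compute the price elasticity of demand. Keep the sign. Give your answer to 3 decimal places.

ΔQ = 2938 − 3428 = -490; ΔP = 26.3 − 23.7 = 2.6.
Midpoints: P̄ = 25.00, Q̄ = 3183.0.
ε = (ΔQ/ΔP)(P̄/Q̄) = (-490/2.6)(25.00/3183.0).

-1.480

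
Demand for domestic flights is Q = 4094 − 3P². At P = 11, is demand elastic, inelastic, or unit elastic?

inelastic

Q = 3731, dQ/dP = -66.
ε = (dQ/dP)(P/Q) ≈ -0.195.
|ε| = 0.19 < 1.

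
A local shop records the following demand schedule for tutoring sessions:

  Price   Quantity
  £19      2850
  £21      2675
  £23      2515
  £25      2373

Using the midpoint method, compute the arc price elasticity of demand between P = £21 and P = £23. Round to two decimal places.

At P = 21, Q = 2675; at P = 23, Q = 2515.
ΔQ = -160, ΔP = 2. Midpoints: P̄ = 22.00, Q̄ = 2595.0.
ε = (ΔQ/ΔP)(P̄/Q̄) = (-160/2)(22.00/2595.0).

-0.68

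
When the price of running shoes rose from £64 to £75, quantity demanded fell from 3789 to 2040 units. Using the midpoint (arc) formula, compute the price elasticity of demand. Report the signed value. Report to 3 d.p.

-3.792

ΔQ = 2040 − 3789 = -1749; ΔP = 75 − 64 = 11.
Midpoints: P̄ = 69.50, Q̄ = 2914.5.
ε = (ΔQ/ΔP)(P̄/Q̄) = (-1749/11)(69.50/2914.5).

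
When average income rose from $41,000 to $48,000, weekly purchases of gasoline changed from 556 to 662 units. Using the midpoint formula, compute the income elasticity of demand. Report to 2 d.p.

ΔQ = 106, ΔI = 7000. Midpoints: Ī = 44,500, Q̄ = 609.0.
ε_I = (ΔQ/ΔI)(Ī/Q̄) = (106/7000)(44500/609.0).
ε_I > 0, so the good is normal.

1.11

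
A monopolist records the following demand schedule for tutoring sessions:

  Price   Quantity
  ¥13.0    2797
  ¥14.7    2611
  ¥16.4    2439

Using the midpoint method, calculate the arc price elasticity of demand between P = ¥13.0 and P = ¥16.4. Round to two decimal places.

-0.59

At P = 13.0, Q = 2797; at P = 16.4, Q = 2439.
ΔQ = -358, ΔP = 3.4. Midpoints: P̄ = 14.70, Q̄ = 2618.0.
ε = (ΔQ/ΔP)(P̄/Q̄) = (-358/3.4)(14.70/2618.0).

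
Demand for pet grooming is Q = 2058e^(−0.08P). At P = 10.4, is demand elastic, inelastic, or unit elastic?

Q = 895.596, dQ/dP = -71.648.
ε = (dQ/dP)(P/Q) ≈ -0.832.
|ε| = 0.83 < 1.

inelastic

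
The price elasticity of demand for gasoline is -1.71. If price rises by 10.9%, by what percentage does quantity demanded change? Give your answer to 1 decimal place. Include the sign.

-18.6%

%ΔQ ≈ ε × %ΔP = (-1.71)(10.9%) = -18.64%.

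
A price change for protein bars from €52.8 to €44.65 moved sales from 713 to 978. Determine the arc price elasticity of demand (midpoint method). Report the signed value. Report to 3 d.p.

-1.874

ΔQ = 978 − 713 = 265; ΔP = 44.65 − 52.8 = -8.15.
Midpoints: P̄ = 48.72, Q̄ = 845.5.
ε = (ΔQ/ΔP)(P̄/Q̄) = (265/-8.15)(48.72/845.5).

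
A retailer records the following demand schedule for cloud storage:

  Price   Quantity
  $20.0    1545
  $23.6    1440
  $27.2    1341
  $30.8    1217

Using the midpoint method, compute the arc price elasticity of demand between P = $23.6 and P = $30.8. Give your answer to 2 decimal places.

At P = 23.6, Q = 1440; at P = 30.8, Q = 1217.
ΔQ = -223, ΔP = 7.2. Midpoints: P̄ = 27.20, Q̄ = 1328.5.
ε = (ΔQ/ΔP)(P̄/Q̄) = (-223/7.2)(27.20/1328.5).

-0.63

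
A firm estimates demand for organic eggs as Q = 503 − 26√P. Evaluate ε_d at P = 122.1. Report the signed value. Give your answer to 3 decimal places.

At P = 122.1, Q = 215.703.
dQ/dP = −26/(2√P) = -1.176.
ε = (dQ/dP)(P/Q) = (-1.176)(122.1/215.703).
|ε| < 1, so demand is inelastic at this price.

-0.666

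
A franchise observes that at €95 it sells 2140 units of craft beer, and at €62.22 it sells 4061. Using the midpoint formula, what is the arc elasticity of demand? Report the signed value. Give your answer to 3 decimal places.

ΔQ = 4061 − 2140 = 1921; ΔP = 62.22 − 95 = -32.78.
Midpoints: P̄ = 78.61, Q̄ = 3100.5.
ε = (ΔQ/ΔP)(P̄/Q̄) = (1921/-32.78)(78.61/3100.5).

-1.486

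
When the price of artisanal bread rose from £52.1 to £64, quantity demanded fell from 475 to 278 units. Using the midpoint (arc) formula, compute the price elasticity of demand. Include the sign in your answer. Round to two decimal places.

-2.55

ΔQ = 278 − 475 = -197; ΔP = 64 − 52.1 = 11.9.
Midpoints: P̄ = 58.05, Q̄ = 376.5.
ε = (ΔQ/ΔP)(P̄/Q̄) = (-197/11.9)(58.05/376.5).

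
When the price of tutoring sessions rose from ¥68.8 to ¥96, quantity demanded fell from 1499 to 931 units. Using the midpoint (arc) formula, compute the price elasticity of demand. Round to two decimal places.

ΔQ = 931 − 1499 = -568; ΔP = 96 − 68.8 = 27.2.
Midpoints: P̄ = 82.40, Q̄ = 1215.0.
ε = (ΔQ/ΔP)(P̄/Q̄) = (-568/27.2)(82.40/1215.0).

-1.42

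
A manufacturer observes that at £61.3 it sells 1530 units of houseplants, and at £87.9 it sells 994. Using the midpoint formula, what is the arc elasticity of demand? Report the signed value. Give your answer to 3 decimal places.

-1.191

ΔQ = 994 − 1530 = -536; ΔP = 87.9 − 61.3 = 26.6.
Midpoints: P̄ = 74.60, Q̄ = 1262.0.
ε = (ΔQ/ΔP)(P̄/Q̄) = (-536/26.6)(74.60/1262.0).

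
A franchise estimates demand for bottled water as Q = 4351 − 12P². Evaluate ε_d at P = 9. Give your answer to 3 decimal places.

-0.575

At P = 9, Q = 3379.
dQ/dP = −24P = -216.
ε = (dQ/dP)(P/Q) = (-216)(9/3379).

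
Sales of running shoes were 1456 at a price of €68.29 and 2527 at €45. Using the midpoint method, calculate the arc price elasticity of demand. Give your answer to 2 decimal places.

ΔQ = 2527 − 1456 = 1071; ΔP = 45 − 68.29 = -23.29.
Midpoints: P̄ = 56.65, Q̄ = 1991.5.
ε = (ΔQ/ΔP)(P̄/Q̄) = (1071/-23.29)(56.65/1991.5).

-1.31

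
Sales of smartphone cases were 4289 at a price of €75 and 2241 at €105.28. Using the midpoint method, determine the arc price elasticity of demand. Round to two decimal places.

-1.87

ΔQ = 2241 − 4289 = -2048; ΔP = 105.28 − 75 = 30.28.
Midpoints: P̄ = 90.14, Q̄ = 3265.0.
ε = (ΔQ/ΔP)(P̄/Q̄) = (-2048/30.28)(90.14/3265.0).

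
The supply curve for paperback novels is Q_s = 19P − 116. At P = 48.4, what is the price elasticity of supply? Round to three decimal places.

1.144

At P = 48.4, Q_s = 803.60.
dQ_s/dP = 19.
ε_s = (dQ_s/dP)(P/Q_s) = (19)(48.4/803.60).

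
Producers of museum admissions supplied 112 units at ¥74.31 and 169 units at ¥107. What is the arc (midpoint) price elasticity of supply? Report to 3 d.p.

ΔQ = 169 − 112 = 57; ΔP = 107 − 74.31 = 32.69.
Midpoints: P̄ = 90.66, Q̄ = 140.5.
ε_s = (ΔQ/ΔP)(P̄/Q̄) = (57/32.69)(90.66/140.5).

1.125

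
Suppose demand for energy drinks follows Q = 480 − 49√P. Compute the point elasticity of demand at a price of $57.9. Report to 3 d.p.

At P = 57.9, Q = 107.149.
dQ/dP = −49/(2√P) = -3.220.
ε = (dQ/dP)(P/Q) = (-3.220)(57.9/107.149).
|ε| > 1, so demand is elastic at this price.

-1.740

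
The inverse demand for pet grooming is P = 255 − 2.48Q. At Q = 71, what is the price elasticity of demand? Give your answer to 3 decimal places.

-0.448

At Q = 71, P = 255 − 2.48(71) = 78.92.
dP/dQ = −2.48, so dQ/dP = 1/(−2.48) = -0.403.
ε = (dQ/dP)(P/Q) = (-0.403)(78.92/71).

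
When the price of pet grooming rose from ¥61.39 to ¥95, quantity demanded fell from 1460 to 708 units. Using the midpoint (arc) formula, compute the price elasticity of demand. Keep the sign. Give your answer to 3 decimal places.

-1.614

ΔQ = 708 − 1460 = -752; ΔP = 95 − 61.39 = 33.61.
Midpoints: P̄ = 78.19, Q̄ = 1084.0.
ε = (ΔQ/ΔP)(P̄/Q̄) = (-752/33.61)(78.19/1084.0).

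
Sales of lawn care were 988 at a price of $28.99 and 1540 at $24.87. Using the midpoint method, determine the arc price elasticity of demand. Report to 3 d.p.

-2.855

ΔQ = 1540 − 988 = 552; ΔP = 24.87 − 28.99 = -4.12.
Midpoints: P̄ = 26.93, Q̄ = 1264.0.
ε = (ΔQ/ΔP)(P̄/Q̄) = (552/-4.12)(26.93/1264.0).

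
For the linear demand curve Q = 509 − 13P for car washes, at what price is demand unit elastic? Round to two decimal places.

19.58

For linear demand Q = a − bP, ε = −bP/(a − bP). |ε| = 1 when bP = a − bP, i.e. P = a/(2b).
P = 509/(2·13) = 509/26 = 19.5769.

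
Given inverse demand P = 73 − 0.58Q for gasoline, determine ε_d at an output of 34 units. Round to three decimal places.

-2.702

At Q = 34, P = 73 − 0.58(34) = 53.28.
dP/dQ = −0.58, so dQ/dP = 1/(−0.58) = -1.724.
ε = (dQ/dP)(P/Q) = (-1.724)(53.28/34).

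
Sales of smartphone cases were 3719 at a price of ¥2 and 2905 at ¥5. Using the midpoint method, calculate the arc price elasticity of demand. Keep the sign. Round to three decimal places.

ΔQ = 2905 − 3719 = -814; ΔP = 5 − 2 = 3.
Midpoints: P̄ = 3.50, Q̄ = 3312.0.
ε = (ΔQ/ΔP)(P̄/Q̄) = (-814/3)(3.50/3312.0).

-0.287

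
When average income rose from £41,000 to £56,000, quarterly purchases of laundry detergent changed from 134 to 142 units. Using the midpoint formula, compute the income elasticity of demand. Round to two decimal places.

ΔQ = 8, ΔI = 15000. Midpoints: Ī = 48,500, Q̄ = 138.0.
ε_I = (ΔQ/ΔI)(Ī/Q̄) = (8/15000)(48500/138.0).

0.19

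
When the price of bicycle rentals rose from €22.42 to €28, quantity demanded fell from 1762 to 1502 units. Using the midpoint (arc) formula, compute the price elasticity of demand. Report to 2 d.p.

ΔQ = 1502 − 1762 = -260; ΔP = 28 − 22.42 = 5.58.
Midpoints: P̄ = 25.21, Q̄ = 1632.0.
ε = (ΔQ/ΔP)(P̄/Q̄) = (-260/5.58)(25.21/1632.0).

-0.72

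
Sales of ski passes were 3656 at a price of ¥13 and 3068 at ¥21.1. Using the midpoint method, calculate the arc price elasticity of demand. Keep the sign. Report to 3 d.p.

ΔQ = 3068 − 3656 = -588; ΔP = 21.1 − 13 = 8.1.
Midpoints: P̄ = 17.05, Q̄ = 3362.0.
ε = (ΔQ/ΔP)(P̄/Q̄) = (-588/8.1)(17.05/3362.0).

-0.368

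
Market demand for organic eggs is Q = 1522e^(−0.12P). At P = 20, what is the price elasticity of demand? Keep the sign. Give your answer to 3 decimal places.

-2.400

At P = 20, Q = 138.073.
dQ/dP = −0.12·1522e^(−0.12P) = −0.12Q = -16.569.
ε = (dQ/dP)(P/Q) = (-16.569)(20/138.073).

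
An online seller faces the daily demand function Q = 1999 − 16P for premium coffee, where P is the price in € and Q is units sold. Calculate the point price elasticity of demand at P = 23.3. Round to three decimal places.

At P = 23.3, Q = 1626.200.
dQ/dP = −16.
ε = (dQ/dP)(P/Q) = (-16)(23.3/1626.200).

-0.229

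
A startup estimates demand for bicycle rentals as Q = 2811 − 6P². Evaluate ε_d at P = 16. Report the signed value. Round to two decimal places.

At P = 16, Q = 1275.
dQ/dP = −12P = -192.
ε = (dQ/dP)(P/Q) = (-192)(16/1275).

-2.41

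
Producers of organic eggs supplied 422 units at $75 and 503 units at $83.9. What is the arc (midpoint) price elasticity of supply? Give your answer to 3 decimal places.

1.563

ΔQ = 503 − 422 = 81; ΔP = 83.9 − 75 = 8.9.
Midpoints: P̄ = 79.45, Q̄ = 462.5.
ε_s = (ΔQ/ΔP)(P̄/Q̄) = (81/8.9)(79.45/462.5).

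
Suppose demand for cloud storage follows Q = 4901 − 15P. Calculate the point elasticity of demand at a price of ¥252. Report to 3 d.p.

-3.372

At P = 252, Q = 1121.
dQ/dP = −15.
ε = (dQ/dP)(P/Q) = (-15)(252/1121).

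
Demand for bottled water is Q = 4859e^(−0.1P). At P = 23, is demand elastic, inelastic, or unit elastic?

Q = 487.158, dQ/dP = -48.716.
ε = (dQ/dP)(P/Q) ≈ -2.300.
|ε| = 2.30 > 1.

elastic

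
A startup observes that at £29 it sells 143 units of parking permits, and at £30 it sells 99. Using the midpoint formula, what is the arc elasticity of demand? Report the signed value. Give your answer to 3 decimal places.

ΔQ = 99 − 143 = -44; ΔP = 30 − 29 = 1.
Midpoints: P̄ = 29.50, Q̄ = 121.0.
ε = (ΔQ/ΔP)(P̄/Q̄) = (-44/1)(29.50/121.0).

-10.727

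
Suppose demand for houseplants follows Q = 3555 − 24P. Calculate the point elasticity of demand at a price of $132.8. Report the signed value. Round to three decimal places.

At P = 132.8, Q = 367.800.
dQ/dP = −24.
ε = (dQ/dP)(P/Q) = (-24)(132.8/367.800).

-8.666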